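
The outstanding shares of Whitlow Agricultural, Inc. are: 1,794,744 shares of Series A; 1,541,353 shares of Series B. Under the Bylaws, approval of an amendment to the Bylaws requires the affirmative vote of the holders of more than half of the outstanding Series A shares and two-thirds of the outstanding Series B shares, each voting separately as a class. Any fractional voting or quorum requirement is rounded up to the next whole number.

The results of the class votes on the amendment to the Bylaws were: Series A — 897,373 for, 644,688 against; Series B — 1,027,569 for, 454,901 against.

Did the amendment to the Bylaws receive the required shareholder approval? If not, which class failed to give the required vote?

Approved — every class gave the required vote.

Series A: a majority of 1794744 is 897373; 897,373 required, 897,373 in favor — approved.
Series B: 2/3 of 1541353 = 1027568.67, rounded up to 1027569; 1,027,569 required, 1,027,569 in favor — approved.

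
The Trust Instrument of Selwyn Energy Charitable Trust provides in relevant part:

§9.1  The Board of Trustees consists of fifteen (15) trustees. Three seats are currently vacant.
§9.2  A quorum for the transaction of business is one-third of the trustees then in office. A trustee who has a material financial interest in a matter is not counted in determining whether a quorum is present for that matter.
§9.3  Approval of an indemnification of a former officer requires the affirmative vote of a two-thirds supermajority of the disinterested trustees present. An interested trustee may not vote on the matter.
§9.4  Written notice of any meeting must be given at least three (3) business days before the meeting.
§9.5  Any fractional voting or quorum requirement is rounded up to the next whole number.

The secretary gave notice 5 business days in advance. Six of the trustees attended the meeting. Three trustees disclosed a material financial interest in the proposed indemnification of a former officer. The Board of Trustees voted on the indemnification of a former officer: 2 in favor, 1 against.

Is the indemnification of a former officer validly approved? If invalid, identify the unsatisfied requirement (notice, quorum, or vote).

Invalid — quorum requirement not satisfied.

Notice: 5 business days given; 3 required (5 ≥ 3). Satisfied.
Quorum: 6 present, but the 3 interested trustees do not count, leaving 3. Quorum is 4. Not satisfied.
Vote: the indemnification of a former officer requires two-thirds of the disinterested trustees present (6 − 3 = 3). 2/3 of 3 = 2, so 2 affirmative votes are needed; 2 voted in favor. Satisfied. (Moot — without a quorum no business can be validly transacted.)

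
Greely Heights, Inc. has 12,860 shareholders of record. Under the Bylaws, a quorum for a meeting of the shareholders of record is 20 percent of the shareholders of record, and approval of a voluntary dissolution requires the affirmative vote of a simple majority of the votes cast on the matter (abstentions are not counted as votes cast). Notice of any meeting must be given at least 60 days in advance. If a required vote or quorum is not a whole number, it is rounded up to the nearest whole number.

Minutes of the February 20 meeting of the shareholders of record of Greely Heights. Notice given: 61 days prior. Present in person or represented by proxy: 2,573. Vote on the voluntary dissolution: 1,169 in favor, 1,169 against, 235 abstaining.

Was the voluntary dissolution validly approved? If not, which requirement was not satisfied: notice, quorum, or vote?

Notice: 61 days given; 60 required. Satisfied.
Quorum: 20% of 12,860 = 2,572; 2,573 present. Satisfied.
Vote: requires a majority of the votes cast (2,573 − 235 abstaining = 2,338); a majority of 2338 is 1170, so 1,170 needed; 1,169 in favor. Not satisfied.

Invalid — vote requirement not satisfied.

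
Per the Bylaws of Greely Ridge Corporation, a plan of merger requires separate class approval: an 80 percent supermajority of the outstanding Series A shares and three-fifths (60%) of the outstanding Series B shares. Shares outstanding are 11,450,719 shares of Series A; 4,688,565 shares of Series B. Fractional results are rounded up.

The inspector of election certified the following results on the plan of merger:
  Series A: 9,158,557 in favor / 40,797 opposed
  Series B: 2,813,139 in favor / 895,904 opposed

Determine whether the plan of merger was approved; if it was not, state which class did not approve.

Series A: 4/5 of 11450719 = 9160575.20, rounded up to 9160576; 9,160,576 required, 9,158,557 in favor — not approved.
Series B: 3/5 of 4688565 = 2813139; 2,813,139 required, 2,813,139 in favor — approved.

Not approved — the Series A shares did not give the required vote.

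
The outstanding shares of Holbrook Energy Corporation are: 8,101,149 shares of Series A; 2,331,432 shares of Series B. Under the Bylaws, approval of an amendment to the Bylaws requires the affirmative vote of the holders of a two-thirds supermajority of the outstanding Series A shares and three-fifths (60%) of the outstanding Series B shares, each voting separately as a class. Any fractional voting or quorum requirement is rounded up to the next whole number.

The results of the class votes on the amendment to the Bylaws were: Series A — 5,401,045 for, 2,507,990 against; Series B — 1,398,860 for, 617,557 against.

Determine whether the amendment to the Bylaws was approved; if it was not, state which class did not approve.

Approved — every class gave the required vote.

Series A: 2/3 of 8101149 = 5400766; 5,400,766 required, 5,401,045 in favor — approved.
Series B: 3/5 of 2331432 = 1398859.20, rounded up to 1398860; 1,398,860 required, 1,398,860 in favor — approved.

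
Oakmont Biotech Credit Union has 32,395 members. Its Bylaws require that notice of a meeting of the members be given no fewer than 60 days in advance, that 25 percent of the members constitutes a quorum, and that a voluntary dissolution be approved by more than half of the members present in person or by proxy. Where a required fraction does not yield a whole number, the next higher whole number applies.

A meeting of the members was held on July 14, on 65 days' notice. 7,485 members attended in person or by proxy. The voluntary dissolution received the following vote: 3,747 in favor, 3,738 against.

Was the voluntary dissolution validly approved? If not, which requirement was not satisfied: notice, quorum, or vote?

Notice: 65 days given; 60 required. Satisfied.
Quorum: 25% of 32,395 = 8,098.75, rounded up to 8,099; 7,485 present. Not satisfied.
Vote: requires a majority of those present (7,485); a majority of 7485 is 3743, so 3,743 needed; 3,747 in favor. Satisfied.

Invalid — quorum requirement not satisfied.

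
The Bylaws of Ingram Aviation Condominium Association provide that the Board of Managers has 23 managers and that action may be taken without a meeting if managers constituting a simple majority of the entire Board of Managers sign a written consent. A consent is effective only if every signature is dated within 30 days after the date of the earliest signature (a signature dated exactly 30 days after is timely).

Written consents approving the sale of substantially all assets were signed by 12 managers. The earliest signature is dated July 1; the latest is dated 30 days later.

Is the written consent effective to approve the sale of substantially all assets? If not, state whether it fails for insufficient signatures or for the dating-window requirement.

Effective — both the signature and dating-window requirements are satisfied.

Signatures required: a simple majority of 23 — a majority of 23 is 12, so 12 needed; 12 signed. Sufficient.
Dating window: the latest signature is 30 days after the earliest; the limit is 30 days. Within the window.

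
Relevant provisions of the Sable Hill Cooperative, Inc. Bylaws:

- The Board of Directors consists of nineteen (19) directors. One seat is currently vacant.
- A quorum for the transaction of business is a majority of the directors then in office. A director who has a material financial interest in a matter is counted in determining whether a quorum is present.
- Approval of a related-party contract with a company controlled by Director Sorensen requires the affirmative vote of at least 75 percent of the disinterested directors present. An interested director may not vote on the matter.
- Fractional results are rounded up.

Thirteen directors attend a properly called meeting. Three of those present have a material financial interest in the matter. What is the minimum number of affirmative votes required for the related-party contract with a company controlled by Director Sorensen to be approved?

8

The related-party contract with a company controlled by Director Sorensen requires three-fourths of the disinterested directors present (13 − 3 = 10).
3/4 of 10 = 7.50, rounded up to 8.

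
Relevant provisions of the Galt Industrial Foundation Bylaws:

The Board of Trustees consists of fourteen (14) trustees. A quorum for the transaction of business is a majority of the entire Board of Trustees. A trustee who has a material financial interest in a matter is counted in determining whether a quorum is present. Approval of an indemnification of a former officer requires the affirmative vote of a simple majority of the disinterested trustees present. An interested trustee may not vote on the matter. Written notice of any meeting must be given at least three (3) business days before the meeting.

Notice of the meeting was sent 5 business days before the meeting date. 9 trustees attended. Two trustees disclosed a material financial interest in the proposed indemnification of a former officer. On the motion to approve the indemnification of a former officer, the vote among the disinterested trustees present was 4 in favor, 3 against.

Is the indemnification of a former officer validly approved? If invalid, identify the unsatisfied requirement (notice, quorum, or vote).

Notice: 5 business days given; 3 required (5 ≥ 3). Satisfied.
Quorum: 9 present (interested trustees count toward quorum); quorum is 8. Satisfied.
Vote: the indemnification of a former officer requires a majority of the disinterested trustees present (9 − 2 = 7). A majority of 7 is 4, so 4 affirmative votes are needed; 4 voted in favor. Satisfied.

Valid — all requirements satisfied.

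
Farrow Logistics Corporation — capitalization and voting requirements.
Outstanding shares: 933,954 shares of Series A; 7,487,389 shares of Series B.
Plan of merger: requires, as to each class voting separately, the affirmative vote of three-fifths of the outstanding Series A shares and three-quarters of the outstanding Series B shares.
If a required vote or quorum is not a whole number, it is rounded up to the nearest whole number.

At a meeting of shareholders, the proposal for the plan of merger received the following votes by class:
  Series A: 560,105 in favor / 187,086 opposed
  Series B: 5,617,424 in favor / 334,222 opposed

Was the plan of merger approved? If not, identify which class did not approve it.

Not approved — the Series A shares did not give the required vote.

Series A: 3/5 of 933954 = 560372.40, rounded up to 560373; 560,373 required, 560,105 in favor — not approved.
Series B: 3/4 of 7487389 = 5615541.75, rounded up to 5615542; 5,615,542 required, 5,617,424 in favor — approved.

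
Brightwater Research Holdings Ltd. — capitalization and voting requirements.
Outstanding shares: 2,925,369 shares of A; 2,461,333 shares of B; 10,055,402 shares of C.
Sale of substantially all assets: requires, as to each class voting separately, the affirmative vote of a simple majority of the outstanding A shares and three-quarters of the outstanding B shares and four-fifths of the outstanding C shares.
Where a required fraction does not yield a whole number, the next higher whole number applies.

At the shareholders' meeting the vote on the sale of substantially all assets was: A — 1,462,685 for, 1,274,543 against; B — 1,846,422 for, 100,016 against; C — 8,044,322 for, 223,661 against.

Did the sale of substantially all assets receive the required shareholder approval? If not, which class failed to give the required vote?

Approved — every class gave the required vote.

A: a majority of 2925369 is 1462685; 1,462,685 required, 1,462,685 in favor — approved.
B: 3/4 of 2461333 = 1845999.75, rounded up to 1846000; 1,846,000 required, 1,846,422 in favor — approved.
C: 4/5 of 10055402 = 8044321.60, rounded up to 8044322; 8,044,322 required, 8,044,322 in favor — approved.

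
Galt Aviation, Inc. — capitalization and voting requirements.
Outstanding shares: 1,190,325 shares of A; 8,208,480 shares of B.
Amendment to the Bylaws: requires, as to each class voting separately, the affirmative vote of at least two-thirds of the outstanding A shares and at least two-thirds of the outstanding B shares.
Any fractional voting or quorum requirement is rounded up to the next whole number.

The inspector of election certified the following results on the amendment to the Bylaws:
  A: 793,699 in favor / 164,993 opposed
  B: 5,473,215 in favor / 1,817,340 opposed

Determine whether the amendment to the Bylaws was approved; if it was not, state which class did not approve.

A: 2/3 of 1190325 = 793550; 793,550 required, 793,699 in favor — approved.
B: 2/3 of 8208480 = 5472320; 5,472,320 required, 5,473,215 in favor — approved.

Approved — every class gave the required vote.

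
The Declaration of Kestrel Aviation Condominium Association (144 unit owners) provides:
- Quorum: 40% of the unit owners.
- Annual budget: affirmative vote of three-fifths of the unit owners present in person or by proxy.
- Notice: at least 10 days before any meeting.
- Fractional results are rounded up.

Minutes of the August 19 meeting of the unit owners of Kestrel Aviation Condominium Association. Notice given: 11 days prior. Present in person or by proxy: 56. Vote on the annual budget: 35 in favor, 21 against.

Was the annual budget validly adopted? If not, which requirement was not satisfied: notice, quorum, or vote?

Notice: 11 days given; 10 required. Satisfied.
Quorum: 40% of 144 = 57.60, rounded up to 58; 56 present. Not satisfied.
Vote: requires three-fifths of those present (56); 3/5 of 56 = 33.60, rounded up to 34, so 34 needed; 35 in favor. Satisfied.

Invalid — quorum requirement not satisfied.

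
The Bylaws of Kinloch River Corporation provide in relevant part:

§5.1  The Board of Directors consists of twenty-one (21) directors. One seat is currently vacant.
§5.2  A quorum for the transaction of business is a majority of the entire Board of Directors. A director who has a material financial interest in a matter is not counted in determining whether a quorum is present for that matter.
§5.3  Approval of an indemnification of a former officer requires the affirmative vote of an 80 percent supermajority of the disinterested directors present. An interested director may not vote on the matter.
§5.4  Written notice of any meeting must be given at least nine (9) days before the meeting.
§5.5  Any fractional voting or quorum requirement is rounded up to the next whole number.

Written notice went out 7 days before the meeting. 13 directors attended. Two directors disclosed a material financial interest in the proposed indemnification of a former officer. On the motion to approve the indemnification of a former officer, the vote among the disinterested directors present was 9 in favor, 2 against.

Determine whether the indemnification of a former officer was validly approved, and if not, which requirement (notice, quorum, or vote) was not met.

Notice: 7 days given; 9 required (7 < 9). Not satisfied.
Quorum: 13 present, but the 2 interested directors do not count, leaving 11. Quorum is 11. Satisfied.
Vote: the indemnification of a former officer requires four-fifths of the disinterested directors present (13 − 2 = 11). 4/5 of 11 = 8.80, rounded up to 9, so 9 affirmative votes are needed; 9 voted in favor. Satisfied.

Invalid — notice requirement not satisfied.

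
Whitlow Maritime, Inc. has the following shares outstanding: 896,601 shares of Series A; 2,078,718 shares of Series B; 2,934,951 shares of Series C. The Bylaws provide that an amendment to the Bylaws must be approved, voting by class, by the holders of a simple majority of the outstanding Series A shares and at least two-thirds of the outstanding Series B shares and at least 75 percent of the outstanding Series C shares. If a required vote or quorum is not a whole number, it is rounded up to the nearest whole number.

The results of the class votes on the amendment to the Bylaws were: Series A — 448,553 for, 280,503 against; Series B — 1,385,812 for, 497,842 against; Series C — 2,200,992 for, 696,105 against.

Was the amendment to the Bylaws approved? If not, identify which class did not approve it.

Series A: a majority of 896601 is 448301; 448,301 required, 448,553 in favor — approved.
Series B: 2/3 of 2078718 = 1385812; 1,385,812 required, 1,385,812 in favor — approved.
Series C: 3/4 of 2934951 = 2201213.25, rounded up to 2201214; 2,201,214 required, 2,200,992 in favor — not approved.

Not approved — the Series C shares did not give the required vote.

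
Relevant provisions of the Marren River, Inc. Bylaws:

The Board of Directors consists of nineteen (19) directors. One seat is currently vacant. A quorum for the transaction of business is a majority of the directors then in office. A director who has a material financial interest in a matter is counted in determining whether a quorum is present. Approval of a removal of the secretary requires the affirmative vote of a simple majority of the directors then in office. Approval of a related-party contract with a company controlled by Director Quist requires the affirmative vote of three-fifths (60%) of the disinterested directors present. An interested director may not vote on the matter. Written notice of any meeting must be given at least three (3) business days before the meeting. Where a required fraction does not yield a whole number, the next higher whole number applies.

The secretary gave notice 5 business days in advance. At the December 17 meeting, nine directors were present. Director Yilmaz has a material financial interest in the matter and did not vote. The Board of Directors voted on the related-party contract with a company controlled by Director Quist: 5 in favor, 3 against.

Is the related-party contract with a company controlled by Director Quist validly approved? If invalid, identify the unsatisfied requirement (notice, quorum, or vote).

Invalid — quorum requirement not satisfied.

Notice: 5 business days given; 3 required (5 ≥ 3). Satisfied.
Quorum: 9 present (interested directors count toward quorum); quorum is 10. Not satisfied.
Vote: the related-party contract with a company controlled by Director Quist requires three-fifths of the disinterested directors present (9 − 1 = 8). 3/5 of 8 = 4.80, rounded up to 5, so 5 affirmative votes are needed; 5 voted in favor. Satisfied. (Moot — without a quorum no business can be validly transacted.)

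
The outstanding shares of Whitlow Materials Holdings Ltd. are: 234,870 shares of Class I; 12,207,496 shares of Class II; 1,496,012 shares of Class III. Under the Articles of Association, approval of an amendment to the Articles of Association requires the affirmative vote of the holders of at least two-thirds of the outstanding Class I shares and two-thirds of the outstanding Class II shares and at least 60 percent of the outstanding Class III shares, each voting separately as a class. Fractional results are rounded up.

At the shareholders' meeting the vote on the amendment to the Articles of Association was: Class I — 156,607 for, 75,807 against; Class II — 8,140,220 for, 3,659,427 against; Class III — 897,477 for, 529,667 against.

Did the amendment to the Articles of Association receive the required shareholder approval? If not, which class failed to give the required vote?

Not approved — the Class III shares did not give the required vote.

Class I: 2/3 of 234870 = 156580; 156,580 required, 156,607 in favor — approved.
Class II: 2/3 of 12207496 = 8138330.67, rounded up to 8138331; 8,138,331 required, 8,140,220 in favor — approved.
Class III: 3/5 of 1496012 = 897607.20, rounded up to 897608; 897,608 required, 897,477 in favor — not approved.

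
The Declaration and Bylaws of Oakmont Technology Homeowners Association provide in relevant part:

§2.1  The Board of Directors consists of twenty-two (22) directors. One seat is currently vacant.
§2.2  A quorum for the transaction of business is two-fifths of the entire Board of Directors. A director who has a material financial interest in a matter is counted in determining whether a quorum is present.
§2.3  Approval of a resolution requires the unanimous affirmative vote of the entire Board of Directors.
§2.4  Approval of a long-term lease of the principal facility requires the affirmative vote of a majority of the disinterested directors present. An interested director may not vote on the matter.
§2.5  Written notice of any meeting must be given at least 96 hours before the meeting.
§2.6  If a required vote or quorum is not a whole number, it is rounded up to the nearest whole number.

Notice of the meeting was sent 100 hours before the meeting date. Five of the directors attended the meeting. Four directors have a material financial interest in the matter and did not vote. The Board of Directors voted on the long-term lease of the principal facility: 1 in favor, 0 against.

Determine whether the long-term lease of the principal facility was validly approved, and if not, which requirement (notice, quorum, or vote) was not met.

Invalid — quorum requirement not satisfied.

Notice: 100 hours given; 96 required (100 ≥ 96). Satisfied.
Quorum: 5 present (interested directors count toward quorum); quorum is 9. Not satisfied.
Vote: the long-term lease of the principal facility requires a majority of the disinterested directors present (5 − 4 = 1). A majority of 1 is 1, so 1 affirmative vote is needed; 1 voted in favor. Satisfied. (Moot — without a quorum no business can be validly transacted.)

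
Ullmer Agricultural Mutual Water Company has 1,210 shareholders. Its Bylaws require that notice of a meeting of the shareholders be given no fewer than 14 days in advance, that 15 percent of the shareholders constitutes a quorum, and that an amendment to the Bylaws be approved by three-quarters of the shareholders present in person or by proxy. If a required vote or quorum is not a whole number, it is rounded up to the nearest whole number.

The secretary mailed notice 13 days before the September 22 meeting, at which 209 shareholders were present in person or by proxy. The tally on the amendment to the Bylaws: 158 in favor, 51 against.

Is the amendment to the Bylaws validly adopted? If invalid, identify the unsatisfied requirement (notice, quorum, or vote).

Invalid — notice requirement not satisfied.

Notice: 13 days given; 14 required. Not satisfied.
Quorum: 15% of 1,210 = 181.50, rounded up to 182; 209 present. Satisfied.
Vote: requires three-fourths of those present (209); 3/4 of 209 = 156.75, rounded up to 157, so 157 needed; 158 in favor. Satisfied.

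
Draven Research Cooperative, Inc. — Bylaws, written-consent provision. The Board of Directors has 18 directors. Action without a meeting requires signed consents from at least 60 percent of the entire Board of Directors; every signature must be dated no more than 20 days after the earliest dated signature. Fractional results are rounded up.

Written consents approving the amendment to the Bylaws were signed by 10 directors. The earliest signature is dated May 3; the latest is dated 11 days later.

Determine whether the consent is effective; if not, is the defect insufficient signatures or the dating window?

Signatures required: at least 60 percent of 18 — 3/5 of 18 = 10.80, rounded up to 11, so 11 needed; 10 signed. Insufficient.
Dating window: the latest signature is 11 days after the earliest; the limit is 20 days. Within the window.

Not effective — insufficient signatures.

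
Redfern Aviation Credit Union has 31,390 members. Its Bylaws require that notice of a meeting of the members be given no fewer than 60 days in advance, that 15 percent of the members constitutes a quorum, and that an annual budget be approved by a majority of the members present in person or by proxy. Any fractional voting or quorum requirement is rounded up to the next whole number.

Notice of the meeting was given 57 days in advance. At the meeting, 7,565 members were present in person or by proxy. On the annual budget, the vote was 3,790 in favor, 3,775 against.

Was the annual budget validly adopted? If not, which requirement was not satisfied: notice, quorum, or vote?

Notice: 57 days given; 60 required. Not satisfied.
Quorum: 15% of 31,390 = 4,708.50, rounded up to 4,709; 7,565 present. Satisfied.
Vote: requires a majority of those present (7,565); a majority of 7565 is 3783, so 3,783 needed; 3,790 in favor. Satisfied.

Invalid — notice requirement not satisfied.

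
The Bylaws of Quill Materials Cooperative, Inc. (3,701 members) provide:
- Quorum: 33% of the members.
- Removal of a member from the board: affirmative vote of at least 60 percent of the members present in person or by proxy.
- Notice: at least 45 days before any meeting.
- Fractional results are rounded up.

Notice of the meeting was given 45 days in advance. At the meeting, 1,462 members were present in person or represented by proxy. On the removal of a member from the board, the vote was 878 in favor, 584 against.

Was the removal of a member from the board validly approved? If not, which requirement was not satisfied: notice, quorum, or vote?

Notice: 45 days given; 45 required. Satisfied.
Quorum: 33% of 3,701 = 1,221.33, rounded up to 1,222; 1,462 present. Satisfied.
Vote: requires three-fifths of those present (1,462); 3/5 of 1462 = 877.20, rounded up to 878, so 878 needed; 878 in favor. Satisfied.

Valid — all requirements satisfied.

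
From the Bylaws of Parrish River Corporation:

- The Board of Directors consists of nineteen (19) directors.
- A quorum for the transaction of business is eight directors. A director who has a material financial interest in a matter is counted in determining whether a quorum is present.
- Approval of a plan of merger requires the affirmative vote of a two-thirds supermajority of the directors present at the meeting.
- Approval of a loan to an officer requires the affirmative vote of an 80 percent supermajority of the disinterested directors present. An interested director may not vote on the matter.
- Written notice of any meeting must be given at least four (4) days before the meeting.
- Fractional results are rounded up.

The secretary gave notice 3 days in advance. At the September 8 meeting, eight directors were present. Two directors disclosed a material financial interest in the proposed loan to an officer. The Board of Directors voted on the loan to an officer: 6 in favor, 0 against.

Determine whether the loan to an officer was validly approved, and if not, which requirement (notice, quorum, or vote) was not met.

Notice: 3 days given; 4 required (3 < 4). Not satisfied.
Quorum: 8 present (interested directors count toward quorum); quorum is 8. Satisfied.
Vote: the loan to an officer requires four-fifths of the disinterested directors present (8 − 2 = 6). 4/5 of 6 = 4.80, rounded up to 5, so 5 affirmative votes are needed; 6 voted in favor. Satisfied.

Invalid — notice requirement not satisfied.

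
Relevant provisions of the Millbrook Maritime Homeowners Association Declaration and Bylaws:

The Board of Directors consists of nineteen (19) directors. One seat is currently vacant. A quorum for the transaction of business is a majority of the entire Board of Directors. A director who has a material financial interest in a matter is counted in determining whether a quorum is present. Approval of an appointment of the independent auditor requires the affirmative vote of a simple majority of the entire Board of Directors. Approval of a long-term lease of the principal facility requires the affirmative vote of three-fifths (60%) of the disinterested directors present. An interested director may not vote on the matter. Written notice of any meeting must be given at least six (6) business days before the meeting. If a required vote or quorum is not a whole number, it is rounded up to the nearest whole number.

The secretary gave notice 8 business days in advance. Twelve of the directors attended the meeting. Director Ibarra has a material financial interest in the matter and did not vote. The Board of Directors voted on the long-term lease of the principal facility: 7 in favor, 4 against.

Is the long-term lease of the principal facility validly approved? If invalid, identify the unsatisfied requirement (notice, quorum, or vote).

Valid — all requirements satisfied.

Notice: 8 business days given; 6 required (8 ≥ 6). Satisfied.
Quorum: 12 present (interested directors count toward quorum); quorum is 10. Satisfied.
Vote: the long-term lease of the principal facility requires three-fifths of the disinterested directors present (12 − 1 = 11). 3/5 of 11 = 6.60, rounded up to 7, so 7 affirmative votes are needed; 7 voted in favor. Satisfied.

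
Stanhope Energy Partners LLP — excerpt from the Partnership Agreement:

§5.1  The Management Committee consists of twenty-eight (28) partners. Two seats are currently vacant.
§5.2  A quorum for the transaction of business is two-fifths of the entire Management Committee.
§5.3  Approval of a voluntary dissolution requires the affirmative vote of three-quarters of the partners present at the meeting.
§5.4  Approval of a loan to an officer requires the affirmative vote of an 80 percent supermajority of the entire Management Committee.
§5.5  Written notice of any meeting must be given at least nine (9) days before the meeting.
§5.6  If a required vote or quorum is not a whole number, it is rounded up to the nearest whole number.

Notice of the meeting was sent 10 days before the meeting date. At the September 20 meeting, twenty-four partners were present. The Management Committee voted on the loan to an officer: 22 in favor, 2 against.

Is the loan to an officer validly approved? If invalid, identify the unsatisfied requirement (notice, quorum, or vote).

Notice: 10 days given; 9 required (10 ≥ 9). Satisfied.
Quorum: 24 present; quorum is 12. Satisfied.
Vote: the loan to an officer requires four-fifths of the entire Management Committee (28). 4/5 of 28 = 22.40, rounded up to 23, so 23 affirmative votes are needed; 22 voted in favor. Not satisfied.

Invalid — vote requirement not satisfied.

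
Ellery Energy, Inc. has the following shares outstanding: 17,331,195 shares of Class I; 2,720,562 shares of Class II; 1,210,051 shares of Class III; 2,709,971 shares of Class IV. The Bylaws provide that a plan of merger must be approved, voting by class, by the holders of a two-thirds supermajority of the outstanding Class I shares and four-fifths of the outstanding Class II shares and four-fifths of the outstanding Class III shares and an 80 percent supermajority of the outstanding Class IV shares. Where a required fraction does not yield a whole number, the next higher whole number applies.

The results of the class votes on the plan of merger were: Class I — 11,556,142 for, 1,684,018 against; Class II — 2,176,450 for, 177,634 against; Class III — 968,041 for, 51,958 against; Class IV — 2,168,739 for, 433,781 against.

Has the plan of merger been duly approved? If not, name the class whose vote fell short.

Class I: 2/3 of 17331195 = 11554130; 11,554,130 required, 11,556,142 in favor — approved.
Class II: 4/5 of 2720562 = 2176449.60, rounded up to 2176450; 2,176,450 required, 2,176,450 in favor — approved.
Class III: 4/5 of 1210051 = 968040.80, rounded up to 968041; 968,041 required, 968,041 in favor — approved.
Class IV: 4/5 of 2709971 = 2167976.80, rounded up to 2167977; 2,167,977 required, 2,168,739 in favor — approved.

Approved — every class gave the required vote.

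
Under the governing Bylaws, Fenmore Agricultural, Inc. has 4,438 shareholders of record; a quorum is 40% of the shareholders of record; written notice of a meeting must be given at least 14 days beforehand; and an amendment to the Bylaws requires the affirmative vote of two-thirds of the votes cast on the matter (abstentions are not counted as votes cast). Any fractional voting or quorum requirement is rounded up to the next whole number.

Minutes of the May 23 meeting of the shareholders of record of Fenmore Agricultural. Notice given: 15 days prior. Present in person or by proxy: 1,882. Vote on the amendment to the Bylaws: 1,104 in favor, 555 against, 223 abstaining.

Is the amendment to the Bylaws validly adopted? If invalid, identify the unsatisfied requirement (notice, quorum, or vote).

Notice: 15 days given; 14 required. Satisfied.
Quorum: 40% of 4,438 = 1,775.20, rounded up to 1,776; 1,882 present. Satisfied.
Vote: requires two-thirds of the votes cast (1,882 − 223 abstaining = 1,659); 2/3 of 1659 = 1106, so 1,106 needed; 1,104 in favor. Not satisfied.

Invalid — vote requirement not satisfied.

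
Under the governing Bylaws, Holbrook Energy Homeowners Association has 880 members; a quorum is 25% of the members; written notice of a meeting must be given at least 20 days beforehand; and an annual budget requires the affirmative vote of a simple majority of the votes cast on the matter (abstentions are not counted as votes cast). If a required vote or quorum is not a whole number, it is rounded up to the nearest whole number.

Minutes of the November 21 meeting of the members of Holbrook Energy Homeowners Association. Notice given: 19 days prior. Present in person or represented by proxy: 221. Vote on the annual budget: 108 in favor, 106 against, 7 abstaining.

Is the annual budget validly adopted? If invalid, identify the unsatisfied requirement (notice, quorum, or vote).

Invalid — notice requirement not satisfied.

Notice: 19 days given; 20 required. Not satisfied.
Quorum: 25% of 880 = 220; 221 present. Satisfied.
Vote: requires a majority of the votes cast (221 − 7 abstaining = 214); a majority of 214 is 108, so 108 needed; 108 in favor. Satisfied.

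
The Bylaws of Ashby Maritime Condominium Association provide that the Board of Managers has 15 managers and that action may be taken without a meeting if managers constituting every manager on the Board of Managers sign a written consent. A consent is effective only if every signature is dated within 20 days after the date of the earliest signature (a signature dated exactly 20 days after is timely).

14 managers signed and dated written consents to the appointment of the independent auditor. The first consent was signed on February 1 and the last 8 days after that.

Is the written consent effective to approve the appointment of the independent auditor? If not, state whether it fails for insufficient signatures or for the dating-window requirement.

Signatures required: all of 15 — unanimous means all 15, so 15 needed; 14 signed. Insufficient.
Dating window: the latest signature is 8 days after the earliest; the limit is 20 days. Within the window.

Not effective — insufficient signatures.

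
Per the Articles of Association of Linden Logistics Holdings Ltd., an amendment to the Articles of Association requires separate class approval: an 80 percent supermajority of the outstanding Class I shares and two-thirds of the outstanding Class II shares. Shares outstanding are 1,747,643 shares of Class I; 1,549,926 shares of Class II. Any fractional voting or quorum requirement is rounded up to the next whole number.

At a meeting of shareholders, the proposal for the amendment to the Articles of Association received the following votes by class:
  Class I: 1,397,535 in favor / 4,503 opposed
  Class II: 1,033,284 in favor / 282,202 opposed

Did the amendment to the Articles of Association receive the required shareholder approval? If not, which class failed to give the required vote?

Class I: 4/5 of 1747643 = 1398114.40, rounded up to 1398115; 1,398,115 required, 1,397,535 in favor — not approved.
Class II: 2/3 of 1549926 = 1033284; 1,033,284 required, 1,033,284 in favor — approved.

Not approved — the Class I shares did not give the required vote.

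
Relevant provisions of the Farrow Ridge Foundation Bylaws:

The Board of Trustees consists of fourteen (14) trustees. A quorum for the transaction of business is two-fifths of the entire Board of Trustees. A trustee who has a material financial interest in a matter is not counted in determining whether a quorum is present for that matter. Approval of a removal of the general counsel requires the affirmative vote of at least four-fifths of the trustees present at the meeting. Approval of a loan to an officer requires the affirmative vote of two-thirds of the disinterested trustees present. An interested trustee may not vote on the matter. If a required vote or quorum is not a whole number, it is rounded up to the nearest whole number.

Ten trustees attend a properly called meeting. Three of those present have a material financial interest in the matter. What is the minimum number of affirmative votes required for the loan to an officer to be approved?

5

The loan to an officer requires two-thirds of the disinterested trustees present (10 − 3 = 7).
2/3 of 7 = 4.67, rounded up to 5.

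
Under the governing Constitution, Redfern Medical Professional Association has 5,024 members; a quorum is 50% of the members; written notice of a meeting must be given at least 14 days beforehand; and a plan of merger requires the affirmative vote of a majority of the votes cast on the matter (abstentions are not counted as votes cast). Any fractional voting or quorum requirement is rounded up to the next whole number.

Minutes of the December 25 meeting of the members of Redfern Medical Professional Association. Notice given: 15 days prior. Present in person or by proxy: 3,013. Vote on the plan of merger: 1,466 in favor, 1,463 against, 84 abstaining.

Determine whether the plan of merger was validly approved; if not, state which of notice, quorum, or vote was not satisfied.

Valid — all requirements satisfied.

Notice: 15 days given; 14 required. Satisfied.
Quorum: 50% of 5,024 = 2,512; 3,013 present. Satisfied.
Vote: requires a majority of the votes cast (3,013 − 84 abstaining = 2,929); a majority of 2929 is 1465, so 1,465 needed; 1,466 in favor. Satisfied.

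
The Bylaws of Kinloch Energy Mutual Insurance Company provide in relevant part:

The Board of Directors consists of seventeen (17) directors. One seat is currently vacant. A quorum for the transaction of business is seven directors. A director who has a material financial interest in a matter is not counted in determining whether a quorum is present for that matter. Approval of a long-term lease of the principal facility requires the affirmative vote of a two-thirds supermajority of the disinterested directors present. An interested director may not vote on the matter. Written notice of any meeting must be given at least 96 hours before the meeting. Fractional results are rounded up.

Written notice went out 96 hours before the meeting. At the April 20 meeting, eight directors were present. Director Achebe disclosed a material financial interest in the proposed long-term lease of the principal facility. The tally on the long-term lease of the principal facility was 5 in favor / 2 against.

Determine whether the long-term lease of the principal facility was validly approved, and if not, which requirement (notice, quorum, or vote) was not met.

Notice: 96 hours given; 96 required (96 ≥ 96). Satisfied.
Quorum: 8 present, but the 1 interested director does not count, leaving 7. Quorum is 7. Satisfied.
Vote: the long-term lease of the principal facility requires two-thirds of the disinterested directors present (8 − 1 = 7). 2/3 of 7 = 4.67, rounded up to 5, so 5 affirmative votes are needed; 5 voted in favor. Satisfied.

Valid — all requirements satisfied.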